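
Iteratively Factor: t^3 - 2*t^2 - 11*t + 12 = (t + 3)*(t^2 - 5*t + 4) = (t - 4)*(t + 3)*(t - 1)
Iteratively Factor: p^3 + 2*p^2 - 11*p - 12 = (p - 3)*(p^2 + 5*p + 4) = (p - 3)*(p + 4)*(p + 1)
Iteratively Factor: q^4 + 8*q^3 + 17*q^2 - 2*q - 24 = (q + 4)*(q^3 + 4*q^2 + q - 6) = (q + 2)*(q + 4)*(q^2 + 2*q - 3) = (q - 1)*(q + 2)*(q + 4)*(q + 3)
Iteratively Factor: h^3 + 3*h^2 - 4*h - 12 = (h + 3)*(h^2 - 4) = (h - 2)*(h + 3)*(h + 2)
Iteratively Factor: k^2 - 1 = (k - 1)*(k + 1)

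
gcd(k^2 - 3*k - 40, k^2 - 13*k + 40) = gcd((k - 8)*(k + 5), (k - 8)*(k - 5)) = k - 8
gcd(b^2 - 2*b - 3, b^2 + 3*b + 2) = b + 1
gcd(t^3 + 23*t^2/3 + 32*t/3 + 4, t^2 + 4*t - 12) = t + 6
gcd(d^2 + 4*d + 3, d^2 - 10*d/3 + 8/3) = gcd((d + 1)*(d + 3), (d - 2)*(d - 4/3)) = 1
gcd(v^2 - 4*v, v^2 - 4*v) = v^2 - 4*v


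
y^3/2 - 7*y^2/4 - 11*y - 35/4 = (y/2 + 1/2)*(y - 7)*(y + 5/2)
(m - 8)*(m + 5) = m^2 - 3*m - 40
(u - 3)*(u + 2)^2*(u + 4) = u^4 + 5*u^3 - 4*u^2 - 44*u - 48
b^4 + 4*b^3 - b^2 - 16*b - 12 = (b - 2)*(b + 1)*(b + 2)*(b + 3)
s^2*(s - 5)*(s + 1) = s^4 - 4*s^3 - 5*s^2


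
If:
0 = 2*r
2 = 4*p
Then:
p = 1/2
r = 0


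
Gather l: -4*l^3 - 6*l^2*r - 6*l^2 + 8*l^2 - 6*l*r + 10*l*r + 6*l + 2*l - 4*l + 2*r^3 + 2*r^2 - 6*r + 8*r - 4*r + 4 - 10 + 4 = -4*l^3 + l^2*(2 - 6*r) + l*(4*r + 4) + 2*r^3 + 2*r^2 - 2*r - 2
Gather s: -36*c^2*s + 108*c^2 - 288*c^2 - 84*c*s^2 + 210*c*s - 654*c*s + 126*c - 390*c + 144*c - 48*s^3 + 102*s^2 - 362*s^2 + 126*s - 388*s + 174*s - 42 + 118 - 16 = -180*c^2 - 120*c - 48*s^3 + s^2*(-84*c - 260) + s*(-36*c^2 - 444*c - 88) + 60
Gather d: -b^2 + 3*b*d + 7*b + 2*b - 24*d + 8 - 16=-b^2 + 9*b + d*(3*b - 24) - 8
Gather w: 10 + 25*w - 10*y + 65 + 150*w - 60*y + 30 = 175*w - 70*y + 105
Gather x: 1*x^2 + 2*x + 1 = x^2 + 2*x + 1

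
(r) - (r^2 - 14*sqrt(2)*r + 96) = -r^2 + r + 14*sqrt(2)*r - 96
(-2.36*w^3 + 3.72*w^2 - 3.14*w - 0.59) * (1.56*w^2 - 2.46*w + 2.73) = -3.6816*w^5 + 11.6088*w^4 - 20.4924*w^3 + 16.9596*w^2 - 7.1208*w - 1.6107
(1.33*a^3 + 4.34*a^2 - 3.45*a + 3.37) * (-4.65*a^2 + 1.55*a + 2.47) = -6.1845*a^5 - 18.1195*a^4 + 26.0546*a^3 - 10.2982*a^2 - 3.298*a + 8.3239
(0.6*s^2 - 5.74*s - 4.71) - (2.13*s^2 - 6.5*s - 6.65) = -1.53*s^2 + 0.76*s + 1.94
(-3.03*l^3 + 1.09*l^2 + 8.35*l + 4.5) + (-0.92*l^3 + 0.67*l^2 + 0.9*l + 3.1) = -3.95*l^3 + 1.76*l^2 + 9.25*l + 7.6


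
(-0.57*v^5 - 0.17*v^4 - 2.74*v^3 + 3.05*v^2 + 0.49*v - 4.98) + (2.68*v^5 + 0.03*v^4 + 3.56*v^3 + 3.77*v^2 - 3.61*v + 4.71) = 2.11*v^5 - 0.14*v^4 + 0.82*v^3 + 6.82*v^2 - 3.12*v - 0.27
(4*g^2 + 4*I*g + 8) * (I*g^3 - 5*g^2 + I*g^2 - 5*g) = 4*I*g^5 - 24*g^4 + 4*I*g^4 - 24*g^3 - 12*I*g^3 - 40*g^2 - 12*I*g^2 - 40*g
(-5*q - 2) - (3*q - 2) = -8*q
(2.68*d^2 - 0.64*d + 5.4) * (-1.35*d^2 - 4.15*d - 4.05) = -3.618*d^4 - 10.258*d^3 - 15.488*d^2 - 19.818*d - 21.87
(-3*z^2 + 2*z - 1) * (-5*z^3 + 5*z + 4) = 15*z^5 - 10*z^4 - 10*z^3 - 2*z^2 + 3*z - 4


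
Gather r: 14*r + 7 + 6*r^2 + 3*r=6*r^2 + 17*r + 7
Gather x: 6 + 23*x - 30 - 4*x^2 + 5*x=-4*x^2 + 28*x - 24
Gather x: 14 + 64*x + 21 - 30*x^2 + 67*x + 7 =-30*x^2 + 131*x + 42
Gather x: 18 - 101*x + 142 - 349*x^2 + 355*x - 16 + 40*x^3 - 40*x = 40*x^3 - 349*x^2 + 214*x + 144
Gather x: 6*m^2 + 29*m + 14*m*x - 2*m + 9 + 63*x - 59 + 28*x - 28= 6*m^2 + 27*m + x*(14*m + 91) - 78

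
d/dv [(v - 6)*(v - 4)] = 2*v - 10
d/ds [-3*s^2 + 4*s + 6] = 4 - 6*s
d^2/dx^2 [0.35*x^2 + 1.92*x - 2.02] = 0.700000000000000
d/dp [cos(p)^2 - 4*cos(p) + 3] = 2*(2 - cos(p))*sin(p)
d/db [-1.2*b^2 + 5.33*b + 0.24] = 5.33 - 2.4*b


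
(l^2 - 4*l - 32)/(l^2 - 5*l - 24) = (l + 4)/(l + 3)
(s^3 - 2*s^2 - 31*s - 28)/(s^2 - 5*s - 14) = (s^2 + 5*s + 4)/(s + 2)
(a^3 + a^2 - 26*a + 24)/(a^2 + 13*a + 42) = (a^2 - 5*a + 4)/(a + 7)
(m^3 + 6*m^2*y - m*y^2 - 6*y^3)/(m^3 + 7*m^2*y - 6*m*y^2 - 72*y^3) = (-m^2 + y^2)/(-m^2 - m*y + 12*y^2)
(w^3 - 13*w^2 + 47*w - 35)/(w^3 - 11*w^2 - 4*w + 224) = (w^2 - 6*w + 5)/(w^2 - 4*w - 32)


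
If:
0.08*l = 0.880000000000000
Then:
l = 11.00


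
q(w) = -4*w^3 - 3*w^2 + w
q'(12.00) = -1799.00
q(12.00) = -7332.00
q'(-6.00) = -395.00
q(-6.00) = 750.00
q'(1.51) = -35.42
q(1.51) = -19.10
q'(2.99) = -124.22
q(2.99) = -130.75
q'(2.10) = -64.52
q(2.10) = -48.17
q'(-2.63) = -66.22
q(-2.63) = 49.39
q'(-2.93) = -84.44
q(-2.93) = 71.93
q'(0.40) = -3.32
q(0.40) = -0.34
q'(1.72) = -44.82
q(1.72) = -27.51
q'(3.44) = -161.64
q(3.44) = -194.89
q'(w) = -12*w^2 - 6*w + 1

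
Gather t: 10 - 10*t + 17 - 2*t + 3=30 - 12*t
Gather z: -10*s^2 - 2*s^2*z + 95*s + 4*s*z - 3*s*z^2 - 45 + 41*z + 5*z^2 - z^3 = -10*s^2 + 95*s - z^3 + z^2*(5 - 3*s) + z*(-2*s^2 + 4*s + 41) - 45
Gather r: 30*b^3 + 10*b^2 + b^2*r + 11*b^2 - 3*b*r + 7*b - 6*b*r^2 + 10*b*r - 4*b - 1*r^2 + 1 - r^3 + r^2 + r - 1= 30*b^3 + 21*b^2 - 6*b*r^2 + 3*b - r^3 + r*(b^2 + 7*b + 1)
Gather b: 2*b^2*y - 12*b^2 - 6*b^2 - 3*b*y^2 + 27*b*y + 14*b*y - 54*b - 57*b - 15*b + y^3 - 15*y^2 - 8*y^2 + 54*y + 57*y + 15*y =b^2*(2*y - 18) + b*(-3*y^2 + 41*y - 126) + y^3 - 23*y^2 + 126*y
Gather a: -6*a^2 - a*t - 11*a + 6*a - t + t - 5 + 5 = -6*a^2 + a*(-t - 5)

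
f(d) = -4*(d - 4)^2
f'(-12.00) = 128.00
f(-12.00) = -1024.00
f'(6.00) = -16.00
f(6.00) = -16.00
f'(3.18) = 6.56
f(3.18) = -2.69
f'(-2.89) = 55.12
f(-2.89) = -189.89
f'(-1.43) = 43.44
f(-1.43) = -117.94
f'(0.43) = 28.56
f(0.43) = -50.98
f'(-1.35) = 42.80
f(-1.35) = -114.49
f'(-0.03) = 32.24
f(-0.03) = -64.96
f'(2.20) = 14.40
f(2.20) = -12.96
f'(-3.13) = 57.04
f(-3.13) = -203.35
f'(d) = 32 - 8*d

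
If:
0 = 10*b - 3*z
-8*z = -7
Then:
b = 21/80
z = 7/8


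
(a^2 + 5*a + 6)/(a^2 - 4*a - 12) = (a + 3)/(a - 6)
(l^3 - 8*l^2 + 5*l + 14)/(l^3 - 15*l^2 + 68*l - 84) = (l + 1)/(l - 6)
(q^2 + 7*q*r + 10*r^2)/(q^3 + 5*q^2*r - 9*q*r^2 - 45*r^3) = (q + 2*r)/(q^2 - 9*r^2)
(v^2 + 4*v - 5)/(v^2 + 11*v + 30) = (v - 1)/(v + 6)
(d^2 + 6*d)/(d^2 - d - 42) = d/(d - 7)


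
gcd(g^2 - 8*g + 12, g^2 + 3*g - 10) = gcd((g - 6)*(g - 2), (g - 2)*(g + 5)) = g - 2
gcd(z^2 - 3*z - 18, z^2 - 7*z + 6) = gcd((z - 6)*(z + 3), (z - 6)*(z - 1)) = z - 6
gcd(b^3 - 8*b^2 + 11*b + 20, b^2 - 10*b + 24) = b - 4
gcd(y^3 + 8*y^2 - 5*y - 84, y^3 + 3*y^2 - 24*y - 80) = y + 4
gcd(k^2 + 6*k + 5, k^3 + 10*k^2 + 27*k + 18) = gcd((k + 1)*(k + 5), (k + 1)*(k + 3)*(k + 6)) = k + 1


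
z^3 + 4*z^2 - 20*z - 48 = (z - 4)*(z + 2)*(z + 6)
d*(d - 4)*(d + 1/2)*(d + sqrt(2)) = d^4 - 7*d^3/2 + sqrt(2)*d^3 - 7*sqrt(2)*d^2/2 - 2*d^2 - 2*sqrt(2)*d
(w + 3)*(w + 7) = w^2 + 10*w + 21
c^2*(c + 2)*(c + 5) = c^4 + 7*c^3 + 10*c^2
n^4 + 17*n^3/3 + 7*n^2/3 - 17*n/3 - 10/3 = (n - 1)*(n + 2/3)*(n + 1)*(n + 5)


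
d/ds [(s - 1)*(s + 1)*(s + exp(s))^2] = (s + exp(s))*(2*(s - 1)*(s + 1)*(exp(s) + 1) + (s - 1)*(s + exp(s)) + (s + 1)*(s + exp(s)))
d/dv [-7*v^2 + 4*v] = 4 - 14*v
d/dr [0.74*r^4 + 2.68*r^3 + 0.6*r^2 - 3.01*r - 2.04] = 2.96*r^3 + 8.04*r^2 + 1.2*r - 3.01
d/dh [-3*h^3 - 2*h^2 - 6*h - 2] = -9*h^2 - 4*h - 6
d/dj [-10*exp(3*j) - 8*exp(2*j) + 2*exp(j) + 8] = (-30*exp(2*j) - 16*exp(j) + 2)*exp(j)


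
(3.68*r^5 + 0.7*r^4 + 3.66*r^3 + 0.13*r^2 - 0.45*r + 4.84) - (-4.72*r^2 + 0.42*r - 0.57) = 3.68*r^5 + 0.7*r^4 + 3.66*r^3 + 4.85*r^2 - 0.87*r + 5.41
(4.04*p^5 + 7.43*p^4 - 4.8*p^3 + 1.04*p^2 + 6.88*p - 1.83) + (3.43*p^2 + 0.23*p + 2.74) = 4.04*p^5 + 7.43*p^4 - 4.8*p^3 + 4.47*p^2 + 7.11*p + 0.91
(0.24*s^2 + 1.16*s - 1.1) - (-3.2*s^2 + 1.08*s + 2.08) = 3.44*s^2 + 0.0799999999999998*s - 3.18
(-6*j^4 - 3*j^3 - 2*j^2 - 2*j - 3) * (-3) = 18*j^4 + 9*j^3 + 6*j^2 + 6*j + 9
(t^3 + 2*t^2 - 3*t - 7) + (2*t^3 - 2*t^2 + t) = 3*t^3 - 2*t - 7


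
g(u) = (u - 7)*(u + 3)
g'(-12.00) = -28.00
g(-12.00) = 171.00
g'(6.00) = 8.00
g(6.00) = -9.00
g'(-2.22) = -8.44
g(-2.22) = -7.19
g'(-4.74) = -13.48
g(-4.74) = 20.43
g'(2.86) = 1.72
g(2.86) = -24.26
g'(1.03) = -1.94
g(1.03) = -24.06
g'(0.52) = -2.96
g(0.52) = -22.81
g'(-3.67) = -11.34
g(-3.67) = 7.15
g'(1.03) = -1.94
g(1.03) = -24.06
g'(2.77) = 1.54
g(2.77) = -24.41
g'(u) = 2*u - 4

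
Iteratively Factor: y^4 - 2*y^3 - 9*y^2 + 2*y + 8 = (y - 1)*(y^3 - y^2 - 10*y - 8) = (y - 4)*(y - 1)*(y^2 + 3*y + 2) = (y - 4)*(y - 1)*(y + 1)*(y + 2)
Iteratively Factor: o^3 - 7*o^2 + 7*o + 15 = (o + 1)*(o^2 - 8*o + 15) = (o - 3)*(o + 1)*(o - 5)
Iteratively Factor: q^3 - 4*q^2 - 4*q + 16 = (q - 4)*(q^2 - 4) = (q - 4)*(q + 2)*(q - 2)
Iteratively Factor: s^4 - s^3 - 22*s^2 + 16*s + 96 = (s - 4)*(s^3 + 3*s^2 - 10*s - 24) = (s - 4)*(s + 2)*(s^2 + s - 12) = (s - 4)*(s + 2)*(s + 4)*(s - 3)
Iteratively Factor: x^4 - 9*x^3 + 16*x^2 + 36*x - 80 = (x - 2)*(x^3 - 7*x^2 + 2*x + 40) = (x - 4)*(x - 2)*(x^2 - 3*x - 10) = (x - 5)*(x - 4)*(x - 2)*(x + 2)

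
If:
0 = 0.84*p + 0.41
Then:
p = -0.49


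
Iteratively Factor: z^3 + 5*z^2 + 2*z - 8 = (z + 4)*(z^2 + z - 2) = (z + 2)*(z + 4)*(z - 1)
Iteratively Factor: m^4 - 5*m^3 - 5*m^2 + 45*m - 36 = (m + 3)*(m^3 - 8*m^2 + 19*m - 12) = (m - 1)*(m + 3)*(m^2 - 7*m + 12) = (m - 3)*(m - 1)*(m + 3)*(m - 4)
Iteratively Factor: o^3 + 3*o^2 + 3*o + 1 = (o + 1)*(o^2 + 2*o + 1) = (o + 1)^2*(o + 1)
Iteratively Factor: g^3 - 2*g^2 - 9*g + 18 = (g + 3)*(g^2 - 5*g + 6) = (g - 3)*(g + 3)*(g - 2)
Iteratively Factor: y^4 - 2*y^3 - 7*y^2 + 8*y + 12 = (y + 1)*(y^3 - 3*y^2 - 4*y + 12) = (y + 1)*(y + 2)*(y^2 - 5*y + 6) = (y - 3)*(y + 1)*(y + 2)*(y - 2)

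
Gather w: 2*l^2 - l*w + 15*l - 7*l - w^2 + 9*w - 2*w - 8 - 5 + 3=2*l^2 + 8*l - w^2 + w*(7 - l) - 10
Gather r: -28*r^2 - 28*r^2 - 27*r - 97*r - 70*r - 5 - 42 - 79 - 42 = -56*r^2 - 194*r - 168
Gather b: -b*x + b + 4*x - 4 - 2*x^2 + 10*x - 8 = b*(1 - x) - 2*x^2 + 14*x - 12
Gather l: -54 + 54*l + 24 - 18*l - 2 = 36*l - 32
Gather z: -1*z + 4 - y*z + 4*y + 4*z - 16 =4*y + z*(3 - y) - 12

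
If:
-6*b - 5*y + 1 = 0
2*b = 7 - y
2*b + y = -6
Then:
No Solution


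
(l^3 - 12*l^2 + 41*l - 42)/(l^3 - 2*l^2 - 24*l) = (-l^3 + 12*l^2 - 41*l + 42)/(l*(-l^2 + 2*l + 24))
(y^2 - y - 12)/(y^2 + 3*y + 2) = (y^2 - y - 12)/(y^2 + 3*y + 2)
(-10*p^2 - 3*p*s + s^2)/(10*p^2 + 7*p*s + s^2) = (-5*p + s)/(5*p + s)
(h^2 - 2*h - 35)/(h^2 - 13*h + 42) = (h + 5)/(h - 6)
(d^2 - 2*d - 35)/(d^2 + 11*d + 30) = (d - 7)/(d + 6)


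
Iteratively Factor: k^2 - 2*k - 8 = (k - 4)*(k + 2)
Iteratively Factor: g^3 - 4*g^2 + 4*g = (g - 2)*(g^2 - 2*g) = (g - 2)^2*(g)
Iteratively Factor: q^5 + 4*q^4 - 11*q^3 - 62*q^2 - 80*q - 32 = (q + 4)*(q^4 - 11*q^2 - 18*q - 8) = (q + 1)*(q + 4)*(q^3 - q^2 - 10*q - 8) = (q + 1)*(q + 2)*(q + 4)*(q^2 - 3*q - 4) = (q + 1)^2*(q + 2)*(q + 4)*(q - 4)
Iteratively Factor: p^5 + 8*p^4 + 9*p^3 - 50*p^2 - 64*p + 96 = (p + 4)*(p^4 + 4*p^3 - 7*p^2 - 22*p + 24) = (p + 4)^2*(p^3 - 7*p + 6) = (p - 2)*(p + 4)^2*(p^2 + 2*p - 3) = (p - 2)*(p + 3)*(p + 4)^2*(p - 1)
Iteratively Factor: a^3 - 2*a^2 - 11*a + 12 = (a + 3)*(a^2 - 5*a + 4) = (a - 1)*(a + 3)*(a - 4)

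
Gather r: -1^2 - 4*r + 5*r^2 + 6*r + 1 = 5*r^2 + 2*r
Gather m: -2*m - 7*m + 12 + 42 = 54 - 9*m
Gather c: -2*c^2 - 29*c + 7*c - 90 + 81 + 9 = -2*c^2 - 22*c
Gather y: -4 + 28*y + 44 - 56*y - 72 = -28*y - 32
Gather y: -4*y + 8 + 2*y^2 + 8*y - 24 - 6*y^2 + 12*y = -4*y^2 + 16*y - 16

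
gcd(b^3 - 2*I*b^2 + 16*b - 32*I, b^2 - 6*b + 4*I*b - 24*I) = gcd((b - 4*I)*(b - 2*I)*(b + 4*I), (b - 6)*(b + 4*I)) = b + 4*I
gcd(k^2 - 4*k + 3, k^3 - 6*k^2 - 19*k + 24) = k - 1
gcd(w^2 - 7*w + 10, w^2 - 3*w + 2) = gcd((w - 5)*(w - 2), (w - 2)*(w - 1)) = w - 2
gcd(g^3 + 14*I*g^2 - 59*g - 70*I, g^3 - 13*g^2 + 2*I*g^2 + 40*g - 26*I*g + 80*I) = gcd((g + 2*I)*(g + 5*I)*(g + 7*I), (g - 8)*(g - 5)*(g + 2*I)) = g + 2*I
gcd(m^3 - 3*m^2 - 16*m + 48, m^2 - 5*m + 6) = m - 3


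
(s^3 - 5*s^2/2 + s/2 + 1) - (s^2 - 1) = s^3 - 7*s^2/2 + s/2 + 2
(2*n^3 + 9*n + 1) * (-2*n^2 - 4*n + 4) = -4*n^5 - 8*n^4 - 10*n^3 - 38*n^2 + 32*n + 4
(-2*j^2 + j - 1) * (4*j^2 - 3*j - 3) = -8*j^4 + 10*j^3 - j^2 + 3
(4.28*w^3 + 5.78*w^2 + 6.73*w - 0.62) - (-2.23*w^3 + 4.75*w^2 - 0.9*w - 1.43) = 6.51*w^3 + 1.03*w^2 + 7.63*w + 0.81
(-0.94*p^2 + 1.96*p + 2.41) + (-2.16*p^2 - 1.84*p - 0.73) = -3.1*p^2 + 0.12*p + 1.68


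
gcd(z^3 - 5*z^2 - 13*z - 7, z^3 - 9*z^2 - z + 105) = z - 7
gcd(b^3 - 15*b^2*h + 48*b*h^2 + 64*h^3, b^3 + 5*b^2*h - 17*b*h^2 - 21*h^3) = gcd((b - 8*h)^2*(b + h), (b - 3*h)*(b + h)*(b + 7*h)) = b + h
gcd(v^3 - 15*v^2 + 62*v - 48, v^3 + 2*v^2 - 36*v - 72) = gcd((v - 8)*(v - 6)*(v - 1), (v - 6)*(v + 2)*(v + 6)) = v - 6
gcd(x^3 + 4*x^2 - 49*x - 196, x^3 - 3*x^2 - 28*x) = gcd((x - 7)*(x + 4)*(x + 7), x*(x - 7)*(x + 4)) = x^2 - 3*x - 28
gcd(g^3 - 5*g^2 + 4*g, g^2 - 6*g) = g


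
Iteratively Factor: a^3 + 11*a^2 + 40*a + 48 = (a + 4)*(a^2 + 7*a + 12) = (a + 3)*(a + 4)*(a + 4)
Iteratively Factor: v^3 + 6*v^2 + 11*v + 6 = (v + 3)*(v^2 + 3*v + 2) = (v + 2)*(v + 3)*(v + 1)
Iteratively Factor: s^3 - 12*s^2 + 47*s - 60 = (s - 5)*(s^2 - 7*s + 12) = (s - 5)*(s - 3)*(s - 4)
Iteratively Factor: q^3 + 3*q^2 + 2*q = (q + 1)*(q^2 + 2*q) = q*(q + 1)*(q + 2)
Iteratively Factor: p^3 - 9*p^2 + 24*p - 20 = (p - 2)*(p^2 - 7*p + 10) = (p - 2)^2*(p - 5)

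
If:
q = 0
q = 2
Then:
No Solution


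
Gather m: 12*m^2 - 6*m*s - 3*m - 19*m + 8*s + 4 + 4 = 12*m^2 + m*(-6*s - 22) + 8*s + 8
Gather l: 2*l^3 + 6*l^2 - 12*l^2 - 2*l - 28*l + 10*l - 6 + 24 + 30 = 2*l^3 - 6*l^2 - 20*l + 48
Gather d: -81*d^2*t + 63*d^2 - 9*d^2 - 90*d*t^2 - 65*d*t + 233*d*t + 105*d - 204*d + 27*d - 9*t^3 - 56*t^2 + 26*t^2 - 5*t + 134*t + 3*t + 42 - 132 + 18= d^2*(54 - 81*t) + d*(-90*t^2 + 168*t - 72) - 9*t^3 - 30*t^2 + 132*t - 72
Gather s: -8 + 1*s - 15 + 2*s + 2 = 3*s - 21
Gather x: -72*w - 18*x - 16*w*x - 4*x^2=-72*w - 4*x^2 + x*(-16*w - 18)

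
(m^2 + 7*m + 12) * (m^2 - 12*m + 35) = m^4 - 5*m^3 - 37*m^2 + 101*m + 420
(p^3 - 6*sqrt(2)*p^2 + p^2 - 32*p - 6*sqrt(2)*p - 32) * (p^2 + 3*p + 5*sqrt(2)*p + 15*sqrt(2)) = p^5 - sqrt(2)*p^4 + 4*p^4 - 89*p^3 - 4*sqrt(2)*p^3 - 368*p^2 - 163*sqrt(2)*p^2 - 640*sqrt(2)*p - 276*p - 480*sqrt(2)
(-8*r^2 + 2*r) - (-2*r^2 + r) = -6*r^2 + r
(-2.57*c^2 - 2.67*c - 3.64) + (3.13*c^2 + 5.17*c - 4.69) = 0.56*c^2 + 2.5*c - 8.33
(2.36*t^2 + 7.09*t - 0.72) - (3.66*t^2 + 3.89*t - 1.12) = -1.3*t^2 + 3.2*t + 0.4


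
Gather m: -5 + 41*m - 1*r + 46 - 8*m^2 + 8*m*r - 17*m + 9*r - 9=-8*m^2 + m*(8*r + 24) + 8*r + 32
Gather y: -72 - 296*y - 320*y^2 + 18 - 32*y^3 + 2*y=-32*y^3 - 320*y^2 - 294*y - 54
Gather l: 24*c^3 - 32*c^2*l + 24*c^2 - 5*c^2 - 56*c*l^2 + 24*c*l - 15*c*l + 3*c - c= 24*c^3 + 19*c^2 - 56*c*l^2 + 2*c + l*(-32*c^2 + 9*c)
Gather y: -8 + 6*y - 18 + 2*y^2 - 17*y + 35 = 2*y^2 - 11*y + 9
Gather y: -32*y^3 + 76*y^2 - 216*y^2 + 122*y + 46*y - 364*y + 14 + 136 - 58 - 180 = -32*y^3 - 140*y^2 - 196*y - 88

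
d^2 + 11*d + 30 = (d + 5)*(d + 6)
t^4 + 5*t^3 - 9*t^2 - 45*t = t*(t - 3)*(t + 3)*(t + 5)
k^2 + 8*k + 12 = (k + 2)*(k + 6)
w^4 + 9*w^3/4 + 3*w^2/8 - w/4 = w*(w - 1/4)*(w + 1/2)*(w + 2)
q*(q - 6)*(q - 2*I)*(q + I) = q^4 - 6*q^3 - I*q^3 + 2*q^2 + 6*I*q^2 - 12*q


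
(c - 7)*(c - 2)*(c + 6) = c^3 - 3*c^2 - 40*c + 84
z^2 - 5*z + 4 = (z - 4)*(z - 1)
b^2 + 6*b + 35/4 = (b + 5/2)*(b + 7/2)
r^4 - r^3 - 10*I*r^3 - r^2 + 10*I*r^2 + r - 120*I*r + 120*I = (r - 1)*(r - 8*I)*(r - 5*I)*(r + 3*I)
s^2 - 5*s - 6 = (s - 6)*(s + 1)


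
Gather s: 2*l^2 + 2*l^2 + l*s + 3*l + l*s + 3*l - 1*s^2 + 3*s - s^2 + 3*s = 4*l^2 + 6*l - 2*s^2 + s*(2*l + 6)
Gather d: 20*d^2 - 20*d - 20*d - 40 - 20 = 20*d^2 - 40*d - 60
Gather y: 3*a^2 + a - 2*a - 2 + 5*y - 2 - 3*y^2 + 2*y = 3*a^2 - a - 3*y^2 + 7*y - 4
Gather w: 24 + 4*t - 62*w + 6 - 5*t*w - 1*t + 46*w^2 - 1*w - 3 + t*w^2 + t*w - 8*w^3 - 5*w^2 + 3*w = 3*t - 8*w^3 + w^2*(t + 41) + w*(-4*t - 60) + 27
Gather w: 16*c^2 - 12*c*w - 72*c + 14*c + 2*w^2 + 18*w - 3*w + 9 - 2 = 16*c^2 - 58*c + 2*w^2 + w*(15 - 12*c) + 7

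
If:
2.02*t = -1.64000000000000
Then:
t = -0.81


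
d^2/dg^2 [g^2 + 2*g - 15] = 2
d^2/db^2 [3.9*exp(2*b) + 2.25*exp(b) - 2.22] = (15.6*exp(b) + 2.25)*exp(b)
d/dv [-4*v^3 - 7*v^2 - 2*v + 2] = -12*v^2 - 14*v - 2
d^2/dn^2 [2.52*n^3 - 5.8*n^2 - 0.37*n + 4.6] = 15.12*n - 11.6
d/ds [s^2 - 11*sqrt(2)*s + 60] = 2*s - 11*sqrt(2)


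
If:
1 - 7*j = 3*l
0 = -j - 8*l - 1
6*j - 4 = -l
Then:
No Solution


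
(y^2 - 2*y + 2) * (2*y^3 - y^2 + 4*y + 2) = 2*y^5 - 5*y^4 + 10*y^3 - 8*y^2 + 4*y + 4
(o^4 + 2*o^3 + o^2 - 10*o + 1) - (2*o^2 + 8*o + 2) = o^4 + 2*o^3 - o^2 - 18*o - 1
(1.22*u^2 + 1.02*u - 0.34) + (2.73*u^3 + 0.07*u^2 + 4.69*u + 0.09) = 2.73*u^3 + 1.29*u^2 + 5.71*u - 0.25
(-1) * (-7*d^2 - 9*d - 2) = 7*d^2 + 9*d + 2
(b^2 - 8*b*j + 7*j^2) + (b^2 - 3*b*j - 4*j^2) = 2*b^2 - 11*b*j + 3*j^2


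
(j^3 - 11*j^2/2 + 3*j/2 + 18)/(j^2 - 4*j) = j - 3/2 - 9/(2*j)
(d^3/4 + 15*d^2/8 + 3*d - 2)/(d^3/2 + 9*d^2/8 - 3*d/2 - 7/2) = (2*d^3 + 15*d^2 + 24*d - 16)/(4*d^3 + 9*d^2 - 12*d - 28)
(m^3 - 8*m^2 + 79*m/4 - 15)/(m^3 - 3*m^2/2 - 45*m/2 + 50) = (m - 3/2)/(m + 5)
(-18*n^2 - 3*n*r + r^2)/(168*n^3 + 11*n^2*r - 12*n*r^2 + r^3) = (-6*n + r)/(56*n^2 - 15*n*r + r^2)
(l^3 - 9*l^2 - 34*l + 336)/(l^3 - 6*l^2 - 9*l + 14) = (l^2 - 2*l - 48)/(l^2 + l - 2)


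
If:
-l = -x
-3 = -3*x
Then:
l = 1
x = 1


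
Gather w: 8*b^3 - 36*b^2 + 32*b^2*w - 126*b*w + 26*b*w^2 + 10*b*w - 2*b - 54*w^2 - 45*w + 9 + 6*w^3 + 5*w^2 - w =8*b^3 - 36*b^2 - 2*b + 6*w^3 + w^2*(26*b - 49) + w*(32*b^2 - 116*b - 46) + 9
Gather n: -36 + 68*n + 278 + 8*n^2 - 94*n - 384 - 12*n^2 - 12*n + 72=-4*n^2 - 38*n - 70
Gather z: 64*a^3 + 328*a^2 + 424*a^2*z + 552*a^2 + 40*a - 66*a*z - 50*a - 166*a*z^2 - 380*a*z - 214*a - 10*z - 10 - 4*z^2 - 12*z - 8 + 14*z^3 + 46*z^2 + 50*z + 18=64*a^3 + 880*a^2 - 224*a + 14*z^3 + z^2*(42 - 166*a) + z*(424*a^2 - 446*a + 28)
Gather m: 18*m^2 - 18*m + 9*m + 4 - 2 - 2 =18*m^2 - 9*m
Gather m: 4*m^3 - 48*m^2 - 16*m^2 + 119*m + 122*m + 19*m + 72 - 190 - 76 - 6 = 4*m^3 - 64*m^2 + 260*m - 200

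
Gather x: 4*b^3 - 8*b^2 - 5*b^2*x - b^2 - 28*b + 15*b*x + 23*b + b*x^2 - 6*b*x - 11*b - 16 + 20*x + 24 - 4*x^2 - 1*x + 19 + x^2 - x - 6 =4*b^3 - 9*b^2 - 16*b + x^2*(b - 3) + x*(-5*b^2 + 9*b + 18) + 21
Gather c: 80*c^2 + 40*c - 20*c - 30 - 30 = 80*c^2 + 20*c - 60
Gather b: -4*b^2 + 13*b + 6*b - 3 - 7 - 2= -4*b^2 + 19*b - 12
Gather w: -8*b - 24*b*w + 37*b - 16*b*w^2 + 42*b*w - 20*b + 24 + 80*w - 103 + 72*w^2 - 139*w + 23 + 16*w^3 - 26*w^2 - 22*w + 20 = 9*b + 16*w^3 + w^2*(46 - 16*b) + w*(18*b - 81) - 36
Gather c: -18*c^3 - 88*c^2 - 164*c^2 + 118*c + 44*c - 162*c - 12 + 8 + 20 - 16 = -18*c^3 - 252*c^2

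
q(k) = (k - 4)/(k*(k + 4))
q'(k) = -(k - 4)/(k*(k + 4)^2) + 1/(k*(k + 4)) - (k - 4)/(k^2*(k + 4))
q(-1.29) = 1.51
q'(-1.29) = 0.33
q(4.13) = 0.00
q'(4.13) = 0.03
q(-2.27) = 1.60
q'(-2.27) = -0.47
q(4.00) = 0.00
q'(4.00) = 0.03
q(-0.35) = 3.41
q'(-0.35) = 8.01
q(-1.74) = 1.46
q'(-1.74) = -0.06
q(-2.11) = 1.53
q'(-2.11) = -0.34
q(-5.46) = -1.19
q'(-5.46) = -0.90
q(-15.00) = -0.12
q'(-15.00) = -0.01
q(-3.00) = 2.33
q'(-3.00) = -1.89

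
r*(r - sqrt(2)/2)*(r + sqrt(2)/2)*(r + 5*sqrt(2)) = r^4 + 5*sqrt(2)*r^3 - r^2/2 - 5*sqrt(2)*r/2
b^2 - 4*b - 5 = (b - 5)*(b + 1)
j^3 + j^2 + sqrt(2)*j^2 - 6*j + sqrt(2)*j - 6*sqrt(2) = (j - 2)*(j + 3)*(j + sqrt(2))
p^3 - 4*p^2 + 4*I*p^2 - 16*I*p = p*(p - 4)*(p + 4*I)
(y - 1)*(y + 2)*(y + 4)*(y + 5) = y^4 + 10*y^3 + 27*y^2 + 2*y - 40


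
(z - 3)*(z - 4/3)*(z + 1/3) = z^3 - 4*z^2 + 23*z/9 + 4/3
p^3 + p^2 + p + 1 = (p + 1)*(p - I)*(p + I)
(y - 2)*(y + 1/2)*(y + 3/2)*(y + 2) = y^4 + 2*y^3 - 13*y^2/4 - 8*y - 3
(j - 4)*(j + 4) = j^2 - 16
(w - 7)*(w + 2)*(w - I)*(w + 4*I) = w^4 - 5*w^3 + 3*I*w^3 - 10*w^2 - 15*I*w^2 - 20*w - 42*I*w - 56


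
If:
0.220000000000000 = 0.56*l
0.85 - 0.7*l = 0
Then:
No Solution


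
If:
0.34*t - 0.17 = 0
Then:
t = 0.50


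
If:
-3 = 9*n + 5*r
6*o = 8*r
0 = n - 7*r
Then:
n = -21/68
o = -1/17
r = -3/68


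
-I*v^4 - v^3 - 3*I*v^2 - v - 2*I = (v - 2*I)*(v - I)*(v + I)*(-I*v + 1)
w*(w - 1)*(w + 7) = w^3 + 6*w^2 - 7*w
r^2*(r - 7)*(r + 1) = r^4 - 6*r^3 - 7*r^2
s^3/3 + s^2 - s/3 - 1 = (s/3 + 1)*(s - 1)*(s + 1)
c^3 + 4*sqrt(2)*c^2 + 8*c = c*(c + 2*sqrt(2))^2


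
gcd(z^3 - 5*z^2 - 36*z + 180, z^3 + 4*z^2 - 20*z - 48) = z + 6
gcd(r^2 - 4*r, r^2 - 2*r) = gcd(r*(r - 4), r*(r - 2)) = r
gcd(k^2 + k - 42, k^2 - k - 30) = k - 6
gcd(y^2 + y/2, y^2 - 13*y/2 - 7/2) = y + 1/2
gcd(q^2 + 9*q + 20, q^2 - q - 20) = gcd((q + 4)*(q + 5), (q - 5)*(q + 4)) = q + 4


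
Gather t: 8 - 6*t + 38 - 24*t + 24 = 70 - 30*t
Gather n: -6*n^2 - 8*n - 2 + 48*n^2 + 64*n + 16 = 42*n^2 + 56*n + 14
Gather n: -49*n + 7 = 7 - 49*n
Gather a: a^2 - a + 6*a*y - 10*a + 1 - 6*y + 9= a^2 + a*(6*y - 11) - 6*y + 10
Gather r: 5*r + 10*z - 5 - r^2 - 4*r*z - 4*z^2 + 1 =-r^2 + r*(5 - 4*z) - 4*z^2 + 10*z - 4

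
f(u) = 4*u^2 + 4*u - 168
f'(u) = 8*u + 4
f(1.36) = -155.16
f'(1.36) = 14.88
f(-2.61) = -151.19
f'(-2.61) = -16.88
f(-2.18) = -157.71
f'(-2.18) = -13.44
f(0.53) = -164.76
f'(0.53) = 8.24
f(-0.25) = -168.75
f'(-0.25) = 2.00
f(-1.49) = -165.08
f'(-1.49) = -7.92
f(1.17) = -157.84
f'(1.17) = 13.36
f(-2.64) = -150.68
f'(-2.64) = -17.12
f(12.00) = 456.00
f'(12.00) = 100.00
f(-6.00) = -48.00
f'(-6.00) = -44.00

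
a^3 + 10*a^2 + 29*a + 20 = (a + 1)*(a + 4)*(a + 5)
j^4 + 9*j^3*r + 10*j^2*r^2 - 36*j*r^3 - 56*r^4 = (j - 2*r)*(j + 2*r)^2*(j + 7*r)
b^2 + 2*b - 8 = (b - 2)*(b + 4)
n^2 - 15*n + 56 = (n - 8)*(n - 7)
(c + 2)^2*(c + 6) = c^3 + 10*c^2 + 28*c + 24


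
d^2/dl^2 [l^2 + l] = 2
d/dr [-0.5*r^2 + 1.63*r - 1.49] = 1.63 - 1.0*r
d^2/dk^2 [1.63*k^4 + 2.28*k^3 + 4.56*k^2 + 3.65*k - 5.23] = 19.56*k^2 + 13.68*k + 9.12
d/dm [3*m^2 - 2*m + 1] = 6*m - 2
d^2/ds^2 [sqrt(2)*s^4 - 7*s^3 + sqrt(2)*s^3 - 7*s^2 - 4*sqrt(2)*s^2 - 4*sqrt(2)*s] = 12*sqrt(2)*s^2 - 42*s + 6*sqrt(2)*s - 14 - 8*sqrt(2)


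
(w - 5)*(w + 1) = w^2 - 4*w - 5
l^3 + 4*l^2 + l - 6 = (l - 1)*(l + 2)*(l + 3)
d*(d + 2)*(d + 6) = d^3 + 8*d^2 + 12*d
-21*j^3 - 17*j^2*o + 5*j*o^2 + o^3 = (-3*j + o)*(j + o)*(7*j + o)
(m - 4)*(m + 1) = m^2 - 3*m - 4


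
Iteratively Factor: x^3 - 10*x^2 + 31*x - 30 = (x - 5)*(x^2 - 5*x + 6) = (x - 5)*(x - 2)*(x - 3)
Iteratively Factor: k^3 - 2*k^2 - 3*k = (k + 1)*(k^2 - 3*k) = (k - 3)*(k + 1)*(k)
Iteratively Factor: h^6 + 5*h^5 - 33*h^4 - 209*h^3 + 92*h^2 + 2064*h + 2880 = (h - 5)*(h^5 + 10*h^4 + 17*h^3 - 124*h^2 - 528*h - 576) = (h - 5)*(h - 4)*(h^4 + 14*h^3 + 73*h^2 + 168*h + 144) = (h - 5)*(h - 4)*(h + 4)*(h^3 + 10*h^2 + 33*h + 36) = (h - 5)*(h - 4)*(h + 3)*(h + 4)*(h^2 + 7*h + 12) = (h - 5)*(h - 4)*(h + 3)*(h + 4)^2*(h + 3)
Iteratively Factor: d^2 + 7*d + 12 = (d + 4)*(d + 3)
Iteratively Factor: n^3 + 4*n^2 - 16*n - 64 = (n + 4)*(n^2 - 16) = (n - 4)*(n + 4)*(n + 4)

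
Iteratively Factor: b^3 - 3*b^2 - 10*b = (b)*(b^2 - 3*b - 10) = b*(b - 5)*(b + 2)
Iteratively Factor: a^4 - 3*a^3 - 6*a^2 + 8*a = (a + 2)*(a^3 - 5*a^2 + 4*a) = a*(a + 2)*(a^2 - 5*a + 4) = a*(a - 4)*(a + 2)*(a - 1)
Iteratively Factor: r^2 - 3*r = (r)*(r - 3)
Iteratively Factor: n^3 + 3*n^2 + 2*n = (n + 2)*(n^2 + n) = n*(n + 2)*(n + 1)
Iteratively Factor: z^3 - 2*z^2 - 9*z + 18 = (z - 3)*(z^2 + z - 6) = (z - 3)*(z + 3)*(z - 2)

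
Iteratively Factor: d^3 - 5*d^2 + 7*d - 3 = (d - 1)*(d^2 - 4*d + 3) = (d - 3)*(d - 1)*(d - 1)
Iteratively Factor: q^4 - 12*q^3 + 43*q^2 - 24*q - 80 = (q - 4)*(q^3 - 8*q^2 + 11*q + 20) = (q - 5)*(q - 4)*(q^2 - 3*q - 4) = (q - 5)*(q - 4)^2*(q + 1)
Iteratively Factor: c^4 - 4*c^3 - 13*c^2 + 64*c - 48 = (c - 3)*(c^3 - c^2 - 16*c + 16) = (c - 4)*(c - 3)*(c^2 + 3*c - 4) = (c - 4)*(c - 3)*(c - 1)*(c + 4)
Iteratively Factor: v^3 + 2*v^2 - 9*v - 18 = (v - 3)*(v^2 + 5*v + 6) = (v - 3)*(v + 3)*(v + 2)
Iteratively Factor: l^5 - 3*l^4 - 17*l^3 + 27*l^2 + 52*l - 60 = (l + 3)*(l^4 - 6*l^3 + l^2 + 24*l - 20) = (l - 2)*(l + 3)*(l^3 - 4*l^2 - 7*l + 10) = (l - 2)*(l + 2)*(l + 3)*(l^2 - 6*l + 5) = (l - 5)*(l - 2)*(l + 2)*(l + 3)*(l - 1)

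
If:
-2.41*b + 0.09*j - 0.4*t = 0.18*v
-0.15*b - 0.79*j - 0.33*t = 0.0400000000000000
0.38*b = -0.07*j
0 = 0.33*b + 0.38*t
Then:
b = 0.01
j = -0.05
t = -0.01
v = -0.13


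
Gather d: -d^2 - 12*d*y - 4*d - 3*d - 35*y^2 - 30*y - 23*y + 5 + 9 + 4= -d^2 + d*(-12*y - 7) - 35*y^2 - 53*y + 18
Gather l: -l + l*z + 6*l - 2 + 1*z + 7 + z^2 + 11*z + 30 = l*(z + 5) + z^2 + 12*z + 35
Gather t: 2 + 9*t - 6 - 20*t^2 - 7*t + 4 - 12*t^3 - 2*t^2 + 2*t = -12*t^3 - 22*t^2 + 4*t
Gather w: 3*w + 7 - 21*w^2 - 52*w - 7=-21*w^2 - 49*w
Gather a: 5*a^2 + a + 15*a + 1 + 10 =5*a^2 + 16*a + 11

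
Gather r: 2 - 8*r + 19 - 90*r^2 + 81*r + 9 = -90*r^2 + 73*r + 30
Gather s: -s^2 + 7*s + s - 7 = -s^2 + 8*s - 7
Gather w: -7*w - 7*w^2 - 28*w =-7*w^2 - 35*w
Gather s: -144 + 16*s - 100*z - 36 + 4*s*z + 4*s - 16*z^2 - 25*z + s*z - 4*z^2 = s*(5*z + 20) - 20*z^2 - 125*z - 180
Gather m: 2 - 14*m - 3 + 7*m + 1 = -7*m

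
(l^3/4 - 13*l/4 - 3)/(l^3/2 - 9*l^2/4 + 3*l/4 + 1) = (l^2 + 4*l + 3)/(2*l^2 - l - 1)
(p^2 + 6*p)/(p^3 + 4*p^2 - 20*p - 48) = p/(p^2 - 2*p - 8)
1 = 1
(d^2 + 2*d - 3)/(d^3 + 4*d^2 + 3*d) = (d - 1)/(d*(d + 1))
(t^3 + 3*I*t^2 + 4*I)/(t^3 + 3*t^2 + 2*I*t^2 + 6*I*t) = (t^2 + I*t + 2)/(t*(t + 3))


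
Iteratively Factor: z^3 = (z)*(z^2) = z^2*(z)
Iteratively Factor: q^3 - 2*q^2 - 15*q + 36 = (q - 3)*(q^2 + q - 12) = (q - 3)*(q + 4)*(q - 3)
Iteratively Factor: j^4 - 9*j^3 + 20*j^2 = (j)*(j^3 - 9*j^2 + 20*j) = j*(j - 4)*(j^2 - 5*j) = j^2*(j - 4)*(j - 5)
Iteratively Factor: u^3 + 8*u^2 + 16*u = (u + 4)*(u^2 + 4*u) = (u + 4)^2*(u)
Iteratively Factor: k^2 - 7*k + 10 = (k - 2)*(k - 5)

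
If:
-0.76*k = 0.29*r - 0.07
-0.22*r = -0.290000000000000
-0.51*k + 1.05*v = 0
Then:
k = -0.41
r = 1.32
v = -0.20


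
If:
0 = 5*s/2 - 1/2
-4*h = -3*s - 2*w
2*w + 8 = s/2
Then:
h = -73/40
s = 1/5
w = -79/20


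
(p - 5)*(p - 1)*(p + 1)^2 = p^4 - 4*p^3 - 6*p^2 + 4*p + 5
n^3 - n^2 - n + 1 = (n - 1)^2*(n + 1)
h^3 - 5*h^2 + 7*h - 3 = (h - 3)*(h - 1)^2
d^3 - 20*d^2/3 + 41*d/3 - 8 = (d - 3)*(d - 8/3)*(d - 1)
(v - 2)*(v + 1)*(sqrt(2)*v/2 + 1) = sqrt(2)*v^3/2 - sqrt(2)*v^2/2 + v^2 - sqrt(2)*v - v - 2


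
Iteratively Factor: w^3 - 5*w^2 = (w)*(w^2 - 5*w) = w^2*(w - 5)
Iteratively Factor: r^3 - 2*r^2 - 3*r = (r)*(r^2 - 2*r - 3) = r*(r + 1)*(r - 3)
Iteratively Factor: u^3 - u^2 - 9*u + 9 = (u - 1)*(u^2 - 9) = (u - 3)*(u - 1)*(u + 3)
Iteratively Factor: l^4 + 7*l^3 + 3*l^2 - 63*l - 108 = (l + 4)*(l^3 + 3*l^2 - 9*l - 27) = (l - 3)*(l + 4)*(l^2 + 6*l + 9) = (l - 3)*(l + 3)*(l + 4)*(l + 3)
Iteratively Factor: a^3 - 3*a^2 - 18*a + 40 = (a - 5)*(a^2 + 2*a - 8) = (a - 5)*(a + 4)*(a - 2)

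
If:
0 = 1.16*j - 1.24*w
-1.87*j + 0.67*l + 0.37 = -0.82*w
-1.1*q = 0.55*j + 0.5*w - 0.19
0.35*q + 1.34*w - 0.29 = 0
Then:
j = 0.25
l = -0.15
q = -0.06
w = 0.23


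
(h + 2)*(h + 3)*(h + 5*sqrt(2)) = h^3 + 5*h^2 + 5*sqrt(2)*h^2 + 6*h + 25*sqrt(2)*h + 30*sqrt(2)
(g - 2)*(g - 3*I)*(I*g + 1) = I*g^3 + 4*g^2 - 2*I*g^2 - 8*g - 3*I*g + 6*I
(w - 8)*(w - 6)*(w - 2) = w^3 - 16*w^2 + 76*w - 96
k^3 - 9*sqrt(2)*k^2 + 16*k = k*(k - 8*sqrt(2))*(k - sqrt(2))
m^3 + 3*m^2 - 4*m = m*(m - 1)*(m + 4)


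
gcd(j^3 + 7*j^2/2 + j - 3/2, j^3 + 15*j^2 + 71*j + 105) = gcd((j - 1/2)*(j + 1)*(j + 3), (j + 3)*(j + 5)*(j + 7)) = j + 3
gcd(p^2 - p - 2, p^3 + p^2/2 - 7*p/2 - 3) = p^2 - p - 2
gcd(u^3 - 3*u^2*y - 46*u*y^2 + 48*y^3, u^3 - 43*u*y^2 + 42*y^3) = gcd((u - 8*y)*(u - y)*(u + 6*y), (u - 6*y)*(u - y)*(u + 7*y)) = -u + y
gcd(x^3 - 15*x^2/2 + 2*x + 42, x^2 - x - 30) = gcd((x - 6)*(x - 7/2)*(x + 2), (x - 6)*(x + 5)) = x - 6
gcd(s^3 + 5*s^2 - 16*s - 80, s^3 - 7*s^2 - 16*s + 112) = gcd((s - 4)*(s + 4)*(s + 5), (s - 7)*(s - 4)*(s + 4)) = s^2 - 16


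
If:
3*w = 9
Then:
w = 3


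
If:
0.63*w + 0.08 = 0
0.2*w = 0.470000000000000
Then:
No Solution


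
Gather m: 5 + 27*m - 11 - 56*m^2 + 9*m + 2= -56*m^2 + 36*m - 4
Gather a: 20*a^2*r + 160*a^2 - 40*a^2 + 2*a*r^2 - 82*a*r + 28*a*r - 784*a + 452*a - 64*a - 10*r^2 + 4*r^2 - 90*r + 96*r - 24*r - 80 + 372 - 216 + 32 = a^2*(20*r + 120) + a*(2*r^2 - 54*r - 396) - 6*r^2 - 18*r + 108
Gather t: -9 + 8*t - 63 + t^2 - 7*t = t^2 + t - 72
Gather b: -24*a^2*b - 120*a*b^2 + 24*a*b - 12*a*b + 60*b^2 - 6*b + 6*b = b^2*(60 - 120*a) + b*(-24*a^2 + 12*a)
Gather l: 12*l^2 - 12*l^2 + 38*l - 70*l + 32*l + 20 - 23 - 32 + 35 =0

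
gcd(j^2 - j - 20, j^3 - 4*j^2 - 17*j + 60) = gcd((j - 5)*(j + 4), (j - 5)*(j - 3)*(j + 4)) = j^2 - j - 20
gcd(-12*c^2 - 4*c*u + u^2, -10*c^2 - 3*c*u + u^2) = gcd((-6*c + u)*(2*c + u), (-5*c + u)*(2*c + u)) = 2*c + u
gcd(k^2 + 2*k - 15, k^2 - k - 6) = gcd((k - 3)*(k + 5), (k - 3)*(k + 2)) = k - 3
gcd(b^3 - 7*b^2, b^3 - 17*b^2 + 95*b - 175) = b - 7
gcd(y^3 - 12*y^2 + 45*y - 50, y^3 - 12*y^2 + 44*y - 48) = y - 2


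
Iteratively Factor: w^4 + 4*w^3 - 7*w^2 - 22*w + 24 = (w - 2)*(w^3 + 6*w^2 + 5*w - 12) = (w - 2)*(w + 4)*(w^2 + 2*w - 3) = (w - 2)*(w + 3)*(w + 4)*(w - 1)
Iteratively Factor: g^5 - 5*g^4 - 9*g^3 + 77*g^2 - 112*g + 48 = (g - 3)*(g^4 - 2*g^3 - 15*g^2 + 32*g - 16) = (g - 4)*(g - 3)*(g^3 + 2*g^2 - 7*g + 4) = (g - 4)*(g - 3)*(g + 4)*(g^2 - 2*g + 1) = (g - 4)*(g - 3)*(g - 1)*(g + 4)*(g - 1)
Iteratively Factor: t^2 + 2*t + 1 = (t + 1)*(t + 1)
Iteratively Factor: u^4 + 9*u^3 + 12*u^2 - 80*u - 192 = (u + 4)*(u^3 + 5*u^2 - 8*u - 48) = (u + 4)^2*(u^2 + u - 12) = (u + 4)^3*(u - 3)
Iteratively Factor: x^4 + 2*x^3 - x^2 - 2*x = (x)*(x^3 + 2*x^2 - x - 2) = x*(x - 1)*(x^2 + 3*x + 2) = x*(x - 1)*(x + 1)*(x + 2)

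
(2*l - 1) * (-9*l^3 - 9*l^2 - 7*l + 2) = -18*l^4 - 9*l^3 - 5*l^2 + 11*l - 2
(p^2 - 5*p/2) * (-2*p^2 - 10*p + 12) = -2*p^4 - 5*p^3 + 37*p^2 - 30*p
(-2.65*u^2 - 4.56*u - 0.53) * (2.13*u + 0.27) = -5.6445*u^3 - 10.4283*u^2 - 2.3601*u - 0.1431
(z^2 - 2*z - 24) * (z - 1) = z^3 - 3*z^2 - 22*z + 24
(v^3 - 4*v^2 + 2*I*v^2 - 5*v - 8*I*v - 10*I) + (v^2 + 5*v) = v^3 - 3*v^2 + 2*I*v^2 - 8*I*v - 10*I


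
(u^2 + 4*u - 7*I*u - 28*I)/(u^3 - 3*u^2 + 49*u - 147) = (u + 4)/(u^2 + u*(-3 + 7*I) - 21*I)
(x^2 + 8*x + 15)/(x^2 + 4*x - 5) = (x + 3)/(x - 1)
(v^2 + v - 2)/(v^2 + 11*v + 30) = (v^2 + v - 2)/(v^2 + 11*v + 30)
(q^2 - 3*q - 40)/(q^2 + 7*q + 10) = (q - 8)/(q + 2)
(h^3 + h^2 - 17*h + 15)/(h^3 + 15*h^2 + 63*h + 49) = (h^3 + h^2 - 17*h + 15)/(h^3 + 15*h^2 + 63*h + 49)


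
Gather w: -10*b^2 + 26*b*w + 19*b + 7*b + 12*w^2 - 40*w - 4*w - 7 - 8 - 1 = -10*b^2 + 26*b + 12*w^2 + w*(26*b - 44) - 16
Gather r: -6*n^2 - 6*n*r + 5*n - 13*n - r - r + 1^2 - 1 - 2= -6*n^2 - 8*n + r*(-6*n - 2) - 2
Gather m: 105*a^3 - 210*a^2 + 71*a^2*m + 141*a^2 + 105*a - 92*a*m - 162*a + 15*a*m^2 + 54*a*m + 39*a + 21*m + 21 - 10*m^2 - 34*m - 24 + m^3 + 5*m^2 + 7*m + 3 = 105*a^3 - 69*a^2 - 18*a + m^3 + m^2*(15*a - 5) + m*(71*a^2 - 38*a - 6)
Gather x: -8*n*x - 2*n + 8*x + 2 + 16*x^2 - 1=-2*n + 16*x^2 + x*(8 - 8*n) + 1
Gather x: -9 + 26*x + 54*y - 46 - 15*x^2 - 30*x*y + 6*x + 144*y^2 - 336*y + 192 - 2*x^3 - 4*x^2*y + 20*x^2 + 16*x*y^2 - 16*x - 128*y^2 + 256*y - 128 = -2*x^3 + x^2*(5 - 4*y) + x*(16*y^2 - 30*y + 16) + 16*y^2 - 26*y + 9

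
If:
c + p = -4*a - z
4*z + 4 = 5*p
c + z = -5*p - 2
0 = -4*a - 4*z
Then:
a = 13/18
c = -43/18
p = 2/9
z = -13/18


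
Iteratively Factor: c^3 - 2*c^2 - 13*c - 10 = (c + 2)*(c^2 - 4*c - 5) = (c - 5)*(c + 2)*(c + 1)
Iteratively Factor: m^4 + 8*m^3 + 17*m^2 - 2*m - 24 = (m + 3)*(m^3 + 5*m^2 + 2*m - 8) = (m + 2)*(m + 3)*(m^2 + 3*m - 4) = (m + 2)*(m + 3)*(m + 4)*(m - 1)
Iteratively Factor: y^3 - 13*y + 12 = (y - 1)*(y^2 + y - 12) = (y - 3)*(y - 1)*(y + 4)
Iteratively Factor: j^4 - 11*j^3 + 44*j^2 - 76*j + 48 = (j - 4)*(j^3 - 7*j^2 + 16*j - 12) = (j - 4)*(j - 3)*(j^2 - 4*j + 4) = (j - 4)*(j - 3)*(j - 2)*(j - 2)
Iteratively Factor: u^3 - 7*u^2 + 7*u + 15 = (u - 3)*(u^2 - 4*u - 5) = (u - 5)*(u - 3)*(u + 1)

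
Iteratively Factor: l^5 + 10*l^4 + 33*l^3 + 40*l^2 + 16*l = (l + 1)*(l^4 + 9*l^3 + 24*l^2 + 16*l) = (l + 1)*(l + 4)*(l^3 + 5*l^2 + 4*l) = (l + 1)^2*(l + 4)*(l^2 + 4*l) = (l + 1)^2*(l + 4)^2*(l)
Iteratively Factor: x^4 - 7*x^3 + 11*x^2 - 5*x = (x - 5)*(x^3 - 2*x^2 + x) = (x - 5)*(x - 1)*(x^2 - x) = x*(x - 5)*(x - 1)*(x - 1)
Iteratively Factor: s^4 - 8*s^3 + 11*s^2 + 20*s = (s - 5)*(s^3 - 3*s^2 - 4*s) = (s - 5)*(s - 4)*(s^2 + s) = s*(s - 5)*(s - 4)*(s + 1)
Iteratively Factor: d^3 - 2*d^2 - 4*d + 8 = (d - 2)*(d^2 - 4) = (d - 2)^2*(d + 2)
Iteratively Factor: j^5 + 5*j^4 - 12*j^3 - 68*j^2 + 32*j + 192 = (j + 2)*(j^4 + 3*j^3 - 18*j^2 - 32*j + 96) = (j + 2)*(j + 4)*(j^3 - j^2 - 14*j + 24) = (j + 2)*(j + 4)^2*(j^2 - 5*j + 6) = (j - 3)*(j + 2)*(j + 4)^2*(j - 2)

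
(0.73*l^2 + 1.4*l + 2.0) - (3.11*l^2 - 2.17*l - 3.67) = -2.38*l^2 + 3.57*l + 5.67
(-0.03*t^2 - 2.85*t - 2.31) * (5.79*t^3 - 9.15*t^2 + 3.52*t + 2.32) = -0.1737*t^5 - 16.227*t^4 + 12.597*t^3 + 11.0349*t^2 - 14.7432*t - 5.3592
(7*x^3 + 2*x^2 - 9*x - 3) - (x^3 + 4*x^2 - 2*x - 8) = 6*x^3 - 2*x^2 - 7*x + 5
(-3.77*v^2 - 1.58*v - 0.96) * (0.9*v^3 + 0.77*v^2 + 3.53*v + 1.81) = -3.393*v^5 - 4.3249*v^4 - 15.3887*v^3 - 13.1403*v^2 - 6.2486*v - 1.7376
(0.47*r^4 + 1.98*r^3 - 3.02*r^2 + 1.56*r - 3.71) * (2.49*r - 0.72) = 1.1703*r^5 + 4.5918*r^4 - 8.9454*r^3 + 6.0588*r^2 - 10.3611*r + 2.6712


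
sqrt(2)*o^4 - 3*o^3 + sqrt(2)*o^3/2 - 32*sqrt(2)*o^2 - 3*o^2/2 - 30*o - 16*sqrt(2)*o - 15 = (o - 5*sqrt(2))*(o + sqrt(2)/2)*(o + 3*sqrt(2))*(sqrt(2)*o + sqrt(2)/2)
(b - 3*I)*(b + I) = b^2 - 2*I*b + 3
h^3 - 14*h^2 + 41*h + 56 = (h - 8)*(h - 7)*(h + 1)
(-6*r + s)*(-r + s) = 6*r^2 - 7*r*s + s^2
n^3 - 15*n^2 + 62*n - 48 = (n - 8)*(n - 6)*(n - 1)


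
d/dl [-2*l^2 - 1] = -4*l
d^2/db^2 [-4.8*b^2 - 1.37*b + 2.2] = -9.60000000000000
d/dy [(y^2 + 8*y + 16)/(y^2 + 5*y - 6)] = (-3*y^2 - 44*y - 128)/(y^4 + 10*y^3 + 13*y^2 - 60*y + 36)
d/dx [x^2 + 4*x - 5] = 2*x + 4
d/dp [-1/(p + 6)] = (p + 6)^(-2)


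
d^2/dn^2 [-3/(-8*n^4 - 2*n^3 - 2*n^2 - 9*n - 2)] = 6*(-2*(24*n^2 + 3*n + 1)*(8*n^4 + 2*n^3 + 2*n^2 + 9*n + 2) + (32*n^3 + 6*n^2 + 4*n + 9)^2)/(8*n^4 + 2*n^3 + 2*n^2 + 9*n + 2)^3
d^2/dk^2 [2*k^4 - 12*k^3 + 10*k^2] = 24*k^2 - 72*k + 20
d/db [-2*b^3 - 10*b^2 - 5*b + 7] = -6*b^2 - 20*b - 5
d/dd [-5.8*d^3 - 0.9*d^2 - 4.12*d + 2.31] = -17.4*d^2 - 1.8*d - 4.12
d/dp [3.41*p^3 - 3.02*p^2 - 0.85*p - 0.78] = 10.23*p^2 - 6.04*p - 0.85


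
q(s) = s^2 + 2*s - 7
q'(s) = 2*s + 2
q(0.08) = -6.83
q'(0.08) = 2.16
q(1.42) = -2.14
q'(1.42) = 4.84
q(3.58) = 12.98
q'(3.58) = 9.16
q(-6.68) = 24.26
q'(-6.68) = -11.36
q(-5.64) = 13.53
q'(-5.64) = -9.28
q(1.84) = 0.07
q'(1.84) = 5.68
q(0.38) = -6.10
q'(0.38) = 2.76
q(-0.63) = -7.86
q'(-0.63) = 0.74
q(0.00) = -7.00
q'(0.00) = 2.00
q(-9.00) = 56.00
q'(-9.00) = -16.00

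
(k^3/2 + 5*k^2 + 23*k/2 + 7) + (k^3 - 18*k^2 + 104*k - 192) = 3*k^3/2 - 13*k^2 + 231*k/2 - 185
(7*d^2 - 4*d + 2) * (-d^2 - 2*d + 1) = -7*d^4 - 10*d^3 + 13*d^2 - 8*d + 2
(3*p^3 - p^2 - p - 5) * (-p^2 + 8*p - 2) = -3*p^5 + 25*p^4 - 13*p^3 - p^2 - 38*p + 10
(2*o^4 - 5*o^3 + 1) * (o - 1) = 2*o^5 - 7*o^4 + 5*o^3 + o - 1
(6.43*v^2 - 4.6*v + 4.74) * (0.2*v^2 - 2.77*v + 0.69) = 1.286*v^4 - 18.7311*v^3 + 18.1267*v^2 - 16.3038*v + 3.2706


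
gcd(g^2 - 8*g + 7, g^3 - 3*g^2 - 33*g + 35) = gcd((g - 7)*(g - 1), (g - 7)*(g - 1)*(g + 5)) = g^2 - 8*g + 7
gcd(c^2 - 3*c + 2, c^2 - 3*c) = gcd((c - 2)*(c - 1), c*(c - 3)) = 1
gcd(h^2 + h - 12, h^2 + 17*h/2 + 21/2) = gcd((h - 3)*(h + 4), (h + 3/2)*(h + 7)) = 1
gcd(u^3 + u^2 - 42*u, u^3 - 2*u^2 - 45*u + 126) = u^2 + u - 42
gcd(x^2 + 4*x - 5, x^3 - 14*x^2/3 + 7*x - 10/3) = x - 1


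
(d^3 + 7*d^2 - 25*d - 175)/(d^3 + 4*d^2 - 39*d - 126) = (d^2 - 25)/(d^2 - 3*d - 18)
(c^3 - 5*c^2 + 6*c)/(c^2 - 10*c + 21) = c*(c - 2)/(c - 7)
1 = 1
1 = 1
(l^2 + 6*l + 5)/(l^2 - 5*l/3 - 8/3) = 3*(l + 5)/(3*l - 8)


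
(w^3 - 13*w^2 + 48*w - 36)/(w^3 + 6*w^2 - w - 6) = (w^2 - 12*w + 36)/(w^2 + 7*w + 6)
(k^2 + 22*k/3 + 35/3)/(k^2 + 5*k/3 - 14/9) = 3*(k + 5)/(3*k - 2)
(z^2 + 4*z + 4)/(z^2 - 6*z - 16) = (z + 2)/(z - 8)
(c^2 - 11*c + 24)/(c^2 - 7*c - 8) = (c - 3)/(c + 1)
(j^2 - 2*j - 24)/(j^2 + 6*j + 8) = (j - 6)/(j + 2)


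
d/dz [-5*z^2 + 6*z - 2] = 6 - 10*z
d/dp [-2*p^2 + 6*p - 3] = 6 - 4*p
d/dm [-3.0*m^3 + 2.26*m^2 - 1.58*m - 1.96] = -9.0*m^2 + 4.52*m - 1.58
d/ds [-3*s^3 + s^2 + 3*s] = -9*s^2 + 2*s + 3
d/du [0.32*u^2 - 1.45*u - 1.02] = 0.64*u - 1.45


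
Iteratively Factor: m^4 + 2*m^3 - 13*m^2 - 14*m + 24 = (m + 2)*(m^3 - 13*m + 12) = (m + 2)*(m + 4)*(m^2 - 4*m + 3) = (m - 3)*(m + 2)*(m + 4)*(m - 1)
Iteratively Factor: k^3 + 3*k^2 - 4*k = (k)*(k^2 + 3*k - 4) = k*(k + 4)*(k - 1)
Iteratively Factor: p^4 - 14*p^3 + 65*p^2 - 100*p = (p - 5)*(p^3 - 9*p^2 + 20*p) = (p - 5)^2*(p^2 - 4*p) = (p - 5)^2*(p - 4)*(p)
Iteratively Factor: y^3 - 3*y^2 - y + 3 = (y + 1)*(y^2 - 4*y + 3) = (y - 1)*(y + 1)*(y - 3)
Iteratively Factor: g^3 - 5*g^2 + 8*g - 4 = (g - 2)*(g^2 - 3*g + 2) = (g - 2)^2*(g - 1)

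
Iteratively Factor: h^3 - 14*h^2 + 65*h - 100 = (h - 5)*(h^2 - 9*h + 20) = (h - 5)^2*(h - 4)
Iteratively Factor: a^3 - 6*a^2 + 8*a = (a)*(a^2 - 6*a + 8) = a*(a - 4)*(a - 2)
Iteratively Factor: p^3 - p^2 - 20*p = (p + 4)*(p^2 - 5*p) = (p - 5)*(p + 4)*(p)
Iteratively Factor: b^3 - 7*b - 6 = (b + 2)*(b^2 - 2*b - 3) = (b + 1)*(b + 2)*(b - 3)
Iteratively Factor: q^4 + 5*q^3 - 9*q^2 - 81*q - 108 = (q + 3)*(q^3 + 2*q^2 - 15*q - 36) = (q + 3)^2*(q^2 - q - 12) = (q - 4)*(q + 3)^2*(q + 3)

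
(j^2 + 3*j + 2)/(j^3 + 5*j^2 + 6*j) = (j + 1)/(j*(j + 3))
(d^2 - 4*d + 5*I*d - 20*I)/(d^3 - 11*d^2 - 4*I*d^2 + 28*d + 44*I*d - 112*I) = (d + 5*I)/(d^2 - d*(7 + 4*I) + 28*I)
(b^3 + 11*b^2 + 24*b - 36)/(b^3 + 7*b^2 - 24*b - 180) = (b - 1)/(b - 5)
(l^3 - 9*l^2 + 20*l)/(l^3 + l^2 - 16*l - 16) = l*(l - 5)/(l^2 + 5*l + 4)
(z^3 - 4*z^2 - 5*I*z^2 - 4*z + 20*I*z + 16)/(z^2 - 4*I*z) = z - 4 - I + 4*I/z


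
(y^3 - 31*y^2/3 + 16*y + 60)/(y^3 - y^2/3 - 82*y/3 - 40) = (y - 6)/(y + 4)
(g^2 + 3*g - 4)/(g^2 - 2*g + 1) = (g + 4)/(g - 1)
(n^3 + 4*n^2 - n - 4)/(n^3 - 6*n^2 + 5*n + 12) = (n^2 + 3*n - 4)/(n^2 - 7*n + 12)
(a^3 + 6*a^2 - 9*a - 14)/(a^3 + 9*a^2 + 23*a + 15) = (a^2 + 5*a - 14)/(a^2 + 8*a + 15)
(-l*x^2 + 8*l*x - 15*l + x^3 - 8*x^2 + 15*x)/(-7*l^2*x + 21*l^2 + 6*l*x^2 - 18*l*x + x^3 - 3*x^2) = (x - 5)/(7*l + x)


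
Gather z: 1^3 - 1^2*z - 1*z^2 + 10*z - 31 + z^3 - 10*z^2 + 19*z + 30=z^3 - 11*z^2 + 28*z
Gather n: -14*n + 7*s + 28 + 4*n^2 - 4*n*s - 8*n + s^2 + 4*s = 4*n^2 + n*(-4*s - 22) + s^2 + 11*s + 28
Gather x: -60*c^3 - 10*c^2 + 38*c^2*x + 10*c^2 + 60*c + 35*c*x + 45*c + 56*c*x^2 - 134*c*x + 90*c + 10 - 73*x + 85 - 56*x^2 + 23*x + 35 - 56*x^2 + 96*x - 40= -60*c^3 + 195*c + x^2*(56*c - 112) + x*(38*c^2 - 99*c + 46) + 90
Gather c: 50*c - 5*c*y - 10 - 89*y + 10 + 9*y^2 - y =c*(50 - 5*y) + 9*y^2 - 90*y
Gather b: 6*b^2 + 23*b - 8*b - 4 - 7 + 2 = 6*b^2 + 15*b - 9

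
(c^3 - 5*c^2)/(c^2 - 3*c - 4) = c^2*(5 - c)/(-c^2 + 3*c + 4)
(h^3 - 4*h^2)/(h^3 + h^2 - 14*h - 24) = h^2/(h^2 + 5*h + 6)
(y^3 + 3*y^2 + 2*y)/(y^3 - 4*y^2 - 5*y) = (y + 2)/(y - 5)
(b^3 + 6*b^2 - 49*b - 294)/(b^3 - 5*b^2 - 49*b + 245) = (b + 6)/(b - 5)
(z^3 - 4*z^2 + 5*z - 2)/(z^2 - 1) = (z^2 - 3*z + 2)/(z + 1)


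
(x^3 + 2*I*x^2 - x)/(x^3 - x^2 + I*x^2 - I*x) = (x + I)/(x - 1)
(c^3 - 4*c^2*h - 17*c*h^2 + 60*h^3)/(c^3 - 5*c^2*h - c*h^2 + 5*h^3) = (c^2 + c*h - 12*h^2)/(c^2 - h^2)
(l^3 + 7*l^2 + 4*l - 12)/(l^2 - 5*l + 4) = (l^2 + 8*l + 12)/(l - 4)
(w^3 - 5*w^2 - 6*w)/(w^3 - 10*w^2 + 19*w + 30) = w/(w - 5)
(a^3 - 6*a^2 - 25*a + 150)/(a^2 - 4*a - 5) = (a^2 - a - 30)/(a + 1)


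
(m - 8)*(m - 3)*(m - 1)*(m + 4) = m^4 - 8*m^3 - 13*m^2 + 116*m - 96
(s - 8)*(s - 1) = s^2 - 9*s + 8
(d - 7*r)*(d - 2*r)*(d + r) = d^3 - 8*d^2*r + 5*d*r^2 + 14*r^3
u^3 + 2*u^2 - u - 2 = (u - 1)*(u + 1)*(u + 2)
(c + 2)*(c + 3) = c^2 + 5*c + 6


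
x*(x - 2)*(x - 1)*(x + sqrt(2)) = x^4 - 3*x^3 + sqrt(2)*x^3 - 3*sqrt(2)*x^2 + 2*x^2 + 2*sqrt(2)*x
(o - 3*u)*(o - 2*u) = o^2 - 5*o*u + 6*u^2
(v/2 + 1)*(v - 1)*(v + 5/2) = v^3/2 + 7*v^2/4 + v/4 - 5/2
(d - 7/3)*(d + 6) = d^2 + 11*d/3 - 14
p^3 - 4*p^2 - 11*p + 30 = (p - 5)*(p - 2)*(p + 3)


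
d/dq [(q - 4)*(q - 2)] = 2*q - 6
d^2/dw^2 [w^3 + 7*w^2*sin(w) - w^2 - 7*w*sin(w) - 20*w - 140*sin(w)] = -7*w^2*sin(w) + 7*w*sin(w) + 28*w*cos(w) + 6*w + 154*sin(w) - 14*cos(w) - 2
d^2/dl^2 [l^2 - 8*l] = 2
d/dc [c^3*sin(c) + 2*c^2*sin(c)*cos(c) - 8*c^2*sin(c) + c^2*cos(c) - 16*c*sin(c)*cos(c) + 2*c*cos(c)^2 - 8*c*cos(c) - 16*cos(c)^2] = c^3*cos(c) + 2*c^2*sin(c) - 8*c^2*cos(c) + 2*c^2*cos(2*c) - 8*c*sin(c) + 2*c*cos(c) - 16*c*cos(2*c) + 8*sin(2*c) - 8*cos(c) + cos(2*c) + 1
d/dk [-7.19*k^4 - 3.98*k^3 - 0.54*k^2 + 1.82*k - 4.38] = -28.76*k^3 - 11.94*k^2 - 1.08*k + 1.82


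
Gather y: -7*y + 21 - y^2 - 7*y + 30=-y^2 - 14*y + 51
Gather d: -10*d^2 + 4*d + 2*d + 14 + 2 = -10*d^2 + 6*d + 16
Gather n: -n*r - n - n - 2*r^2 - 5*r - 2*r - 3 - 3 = n*(-r - 2) - 2*r^2 - 7*r - 6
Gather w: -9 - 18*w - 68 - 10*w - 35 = -28*w - 112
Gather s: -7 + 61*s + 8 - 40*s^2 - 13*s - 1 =-40*s^2 + 48*s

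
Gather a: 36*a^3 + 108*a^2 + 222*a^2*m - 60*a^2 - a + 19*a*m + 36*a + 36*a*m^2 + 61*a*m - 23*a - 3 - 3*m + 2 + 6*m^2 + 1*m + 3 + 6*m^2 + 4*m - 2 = 36*a^3 + a^2*(222*m + 48) + a*(36*m^2 + 80*m + 12) + 12*m^2 + 2*m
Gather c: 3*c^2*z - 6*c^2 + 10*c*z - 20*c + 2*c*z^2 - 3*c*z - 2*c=c^2*(3*z - 6) + c*(2*z^2 + 7*z - 22)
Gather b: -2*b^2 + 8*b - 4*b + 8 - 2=-2*b^2 + 4*b + 6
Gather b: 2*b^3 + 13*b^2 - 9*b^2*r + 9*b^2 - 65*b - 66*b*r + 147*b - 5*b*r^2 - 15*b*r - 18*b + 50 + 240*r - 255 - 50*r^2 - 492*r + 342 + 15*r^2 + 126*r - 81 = 2*b^3 + b^2*(22 - 9*r) + b*(-5*r^2 - 81*r + 64) - 35*r^2 - 126*r + 56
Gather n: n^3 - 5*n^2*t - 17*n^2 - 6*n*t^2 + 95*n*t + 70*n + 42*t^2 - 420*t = n^3 + n^2*(-5*t - 17) + n*(-6*t^2 + 95*t + 70) + 42*t^2 - 420*t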